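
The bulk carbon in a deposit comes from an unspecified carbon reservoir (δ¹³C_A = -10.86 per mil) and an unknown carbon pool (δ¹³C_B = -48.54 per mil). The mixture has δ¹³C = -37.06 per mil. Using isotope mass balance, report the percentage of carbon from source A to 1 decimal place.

30.5%

δ_mix = f_A·δ_A + (1 − f_A)·δ_B  ⇒  f_A = (δ_mix − δ_B)/(δ_A − δ_B)
f_A = (-37.06 − (-48.54)) / (-10.86 − (-48.54))
f_A = 11.48 / 37.68 = 0.3047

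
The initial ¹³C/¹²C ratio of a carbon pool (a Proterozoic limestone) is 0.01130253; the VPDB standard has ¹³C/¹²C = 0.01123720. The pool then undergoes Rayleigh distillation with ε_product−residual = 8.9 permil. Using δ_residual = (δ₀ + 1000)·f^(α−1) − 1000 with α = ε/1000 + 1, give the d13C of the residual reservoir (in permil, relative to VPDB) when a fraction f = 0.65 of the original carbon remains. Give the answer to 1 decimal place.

2.0 permil

δ₀ = (0.01130253/0.01123720 − 1)×1000 = (1.005814 − 1)×1000 = 5.814 permil
α − 1 = ε/1000 = 0.0089
f^(α−1) = 0.65^(0.0089) = 0.996173
δ_res = (5.814 + 1000) × 0.996173 − 1000 = 1001.965 − 1000 = 1.96 permil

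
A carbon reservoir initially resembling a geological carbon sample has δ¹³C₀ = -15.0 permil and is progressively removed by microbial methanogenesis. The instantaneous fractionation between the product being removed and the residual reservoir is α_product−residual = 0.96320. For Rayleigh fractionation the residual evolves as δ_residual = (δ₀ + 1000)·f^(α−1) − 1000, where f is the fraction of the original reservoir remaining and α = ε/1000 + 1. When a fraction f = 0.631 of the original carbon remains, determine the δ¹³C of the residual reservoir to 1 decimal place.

Rayleigh residual: δ_res = (δ₀ + 1000)·f^(α−1) − 1000
α − 1 = -0.03680
f^(α−1) = 0.631^(-0.03680) = 1.017089
δ_res = (-15.0 + 1000) × 1.017089 − 1000 = 1001.833 − 1000 = 1.83 permil

1.8 permil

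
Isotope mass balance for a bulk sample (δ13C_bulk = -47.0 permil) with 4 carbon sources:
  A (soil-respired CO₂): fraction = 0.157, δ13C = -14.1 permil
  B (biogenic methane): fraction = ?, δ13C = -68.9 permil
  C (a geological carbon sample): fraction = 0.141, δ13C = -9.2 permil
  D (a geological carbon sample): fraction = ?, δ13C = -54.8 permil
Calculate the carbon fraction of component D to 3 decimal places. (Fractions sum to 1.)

0.346

Let f_D and f_B be the unknown fractions; fractions sum to 1 so f_D + f_B = 0.702.
Mass balance: Σ fᵢ·δᵢ = δ_bulk ⇒ f_D·(-54.8) + f_B·(-68.9) = -47.0 − (-3.511) = -43.489
Substitute f_B = 0.702 − f_D:
f_D·(-54.8 − -68.9) = -43.489 − 0.702×(-68.9) = 4.879
f_D = 4.879 / 14.1 = 0.3460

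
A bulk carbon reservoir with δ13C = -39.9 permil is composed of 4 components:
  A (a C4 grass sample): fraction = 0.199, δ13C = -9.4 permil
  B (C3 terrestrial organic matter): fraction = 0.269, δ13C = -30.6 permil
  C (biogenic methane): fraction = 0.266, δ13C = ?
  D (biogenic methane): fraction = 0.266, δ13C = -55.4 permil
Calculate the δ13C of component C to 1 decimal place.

Isotope mass balance: δ_bulk = Σ fᵢ·δᵢ.
-39.9 = 0.199×(-9.4) + 0.269×(-30.6) + 0.266×δ_C + 0.266×(-55.4)
0.266·δ_C = -39.9 − (-24.838) = -15.062
δ_C = -15.062 / 0.266 = -56.62 permil

-56.6 permil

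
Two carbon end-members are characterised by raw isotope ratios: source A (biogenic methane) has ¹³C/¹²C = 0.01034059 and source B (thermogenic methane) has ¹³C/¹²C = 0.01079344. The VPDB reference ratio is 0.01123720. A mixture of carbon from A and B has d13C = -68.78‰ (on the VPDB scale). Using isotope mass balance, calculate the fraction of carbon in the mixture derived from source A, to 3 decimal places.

δ_A = (0.01034059/0.01123720 − 1)×1000 = (0.920211 − 1)×1000 = -79.789‰
δ_B = (0.01079344/0.01123720 − 1)×1000 = (0.960510 − 1)×1000 = -39.490‰
f_A = (δ_mix − δ_B)/(δ_A − δ_B) = (-68.78 − (-39.490))/(-79.789 − (-39.490))
f_A = -29.290 / -40.299 = 0.7268

0.727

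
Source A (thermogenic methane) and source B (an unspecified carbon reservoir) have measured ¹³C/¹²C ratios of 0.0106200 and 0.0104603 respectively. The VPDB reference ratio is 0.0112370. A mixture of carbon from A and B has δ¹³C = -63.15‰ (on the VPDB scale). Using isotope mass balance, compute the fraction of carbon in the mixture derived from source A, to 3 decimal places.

0.420

δ_A = (0.0106200/0.0112370 − 1)×1000 = (0.945092 − 1)×1000 = -54.908‰
δ_B = (0.0104603/0.0112370 − 1)×1000 = (0.930880 − 1)×1000 = -69.120‰
f_A = (δ_mix − δ_B)/(δ_A − δ_B) = (-63.15 − (-69.120))/(-54.908 − (-69.120))
f_A = 5.970 / 14.212 = 0.4201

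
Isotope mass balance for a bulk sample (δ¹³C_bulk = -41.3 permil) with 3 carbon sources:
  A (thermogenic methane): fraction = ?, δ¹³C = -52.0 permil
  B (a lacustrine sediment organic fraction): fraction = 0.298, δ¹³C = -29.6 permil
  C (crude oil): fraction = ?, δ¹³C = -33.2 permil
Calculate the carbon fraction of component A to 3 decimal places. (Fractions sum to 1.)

0.488

Let f_A and f_C be the unknown fractions; fractions sum to 1 so f_A + f_C = 0.702.
Mass balance: Σ fᵢ·δᵢ = δ_bulk ⇒ f_A·(-52.0) + f_C·(-33.2) = -41.3 − (-8.821) = -32.479
Substitute f_C = 0.702 − f_A:
f_A·(-52.0 − -33.2) = -32.479 − 0.702×(-33.2) = -9.173
f_A = -9.173 / -18.8 = 0.4879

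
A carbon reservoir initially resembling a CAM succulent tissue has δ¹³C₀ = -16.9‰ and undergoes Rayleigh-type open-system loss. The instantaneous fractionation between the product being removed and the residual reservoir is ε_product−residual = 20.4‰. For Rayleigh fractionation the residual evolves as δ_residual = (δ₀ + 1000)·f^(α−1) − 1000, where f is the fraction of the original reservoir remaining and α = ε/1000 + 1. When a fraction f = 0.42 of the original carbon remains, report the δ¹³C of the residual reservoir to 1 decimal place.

Rayleigh residual: δ_res = (δ₀ + 1000)·f^(α−1) − 1000
α = ε/1000 + 1 = 1.02040, so α − 1 = 0.02040
f^(α−1) = 0.42^(0.02040) = 0.982459
δ_res = (-16.9 + 1000) × 0.982459 − 1000 = 965.855 − 1000 = -34.14‰

-34.1‰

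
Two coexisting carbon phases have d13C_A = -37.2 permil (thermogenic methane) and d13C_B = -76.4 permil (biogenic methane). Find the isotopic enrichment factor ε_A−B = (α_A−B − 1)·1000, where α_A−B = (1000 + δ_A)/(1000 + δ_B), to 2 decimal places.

α_A−B = (1000 + -37.2) / (1000 + -76.4) = 962.8 / 923.6 = 1.042443
ε_A−B = (1.042443 − 1) × 1000 = 42.443 permil
(The approximation ε ≈ δ_A − δ_B would give 39.2 permil.)

42.44 permil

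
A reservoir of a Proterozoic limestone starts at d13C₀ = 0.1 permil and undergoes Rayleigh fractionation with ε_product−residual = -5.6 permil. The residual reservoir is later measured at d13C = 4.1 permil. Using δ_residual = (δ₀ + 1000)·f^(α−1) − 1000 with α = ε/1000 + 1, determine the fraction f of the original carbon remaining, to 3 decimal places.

0.490

α − 1 = ε/1000 = -0.0056
(δ_res + 1000)/(δ₀ + 1000) = (4.1 + 1000)/(0.1 + 1000) = 1004.1/1000.1 = 1.004000
f = 1.004000^(1/-0.0056) = exp(ln(1.004000)/-0.0056) = exp(0.00399/-0.0056)
f = exp(-0.7128) = 0.4903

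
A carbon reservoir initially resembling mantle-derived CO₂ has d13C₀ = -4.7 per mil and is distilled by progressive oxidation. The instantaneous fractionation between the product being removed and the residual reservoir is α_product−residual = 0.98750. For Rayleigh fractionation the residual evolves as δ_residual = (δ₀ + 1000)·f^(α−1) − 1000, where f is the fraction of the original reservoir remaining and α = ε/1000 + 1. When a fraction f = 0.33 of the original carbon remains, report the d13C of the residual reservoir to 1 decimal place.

Rayleigh residual: δ_res = (δ₀ + 1000)·f^(α−1) − 1000
α − 1 = -0.01250
f^(α−1) = 0.33^(-0.01250) = 1.013955
δ_res = (-4.7 + 1000) × 1.013955 − 1000 = 1009.189 − 1000 = 9.19 per mil

9.2 per mil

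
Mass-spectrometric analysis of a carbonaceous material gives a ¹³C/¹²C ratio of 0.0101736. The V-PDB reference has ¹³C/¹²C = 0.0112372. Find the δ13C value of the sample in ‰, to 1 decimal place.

-94.6‰

δ13C = (R_sample / R_standard − 1) × 1000
R_sample / R_standard = 0.0101736 / 0.0112372 = 0.905350
δ13C = (0.905350 − 1) × 1000 = -94.65‰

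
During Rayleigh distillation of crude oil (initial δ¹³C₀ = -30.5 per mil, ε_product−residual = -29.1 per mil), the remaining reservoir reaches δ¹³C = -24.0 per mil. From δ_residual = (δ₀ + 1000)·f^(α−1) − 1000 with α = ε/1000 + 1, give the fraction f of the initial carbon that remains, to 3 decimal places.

0.795

α − 1 = ε/1000 = -0.0291
(δ_res + 1000)/(δ₀ + 1000) = (-24.0 + 1000)/(-30.5 + 1000) = 976.0/969.5 = 1.006704
f = 1.006704^(1/-0.0291) = exp(ln(1.006704)/-0.0291) = exp(0.00668/-0.0291)
f = exp(-0.2296) = 0.7948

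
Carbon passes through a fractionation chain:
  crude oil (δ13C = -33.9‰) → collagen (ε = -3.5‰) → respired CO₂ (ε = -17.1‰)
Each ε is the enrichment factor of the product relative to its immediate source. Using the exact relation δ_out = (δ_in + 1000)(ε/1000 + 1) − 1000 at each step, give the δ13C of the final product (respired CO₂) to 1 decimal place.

step 1: δ = (-33.90 + 1000)·(-3.5/1000 + 1) − 1000 = -37.28‰
step 2: δ = (-37.28 + 1000)·(-17.1/1000 + 1) − 1000 = -53.74‰

-53.7‰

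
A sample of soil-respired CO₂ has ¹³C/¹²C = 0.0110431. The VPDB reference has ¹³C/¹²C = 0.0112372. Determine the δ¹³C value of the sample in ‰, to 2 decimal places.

δ¹³C = (R_sample / R_standard − 1) × 1000
R_sample / R_standard = 0.0110431 / 0.0112372 = 0.982727
δ¹³C = (0.982727 − 1) × 1000 = -17.273‰

-17.27‰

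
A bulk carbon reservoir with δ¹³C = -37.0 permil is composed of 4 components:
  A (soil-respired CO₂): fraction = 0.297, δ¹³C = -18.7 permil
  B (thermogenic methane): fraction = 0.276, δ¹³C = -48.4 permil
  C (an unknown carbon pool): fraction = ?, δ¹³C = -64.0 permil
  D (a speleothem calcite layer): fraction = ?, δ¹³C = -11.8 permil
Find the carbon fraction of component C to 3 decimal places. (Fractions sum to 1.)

0.250

Let f_C and f_D be the unknown fractions; fractions sum to 1 so f_C + f_D = 0.427.
Mass balance: Σ fᵢ·δᵢ = δ_bulk ⇒ f_C·(-64.0) + f_D·(-11.8) = -37.0 − (-18.912) = -18.088
Substitute f_D = 0.427 − f_C:
f_C·(-64.0 − -11.8) = -18.088 − 0.427×(-11.8) = -13.049
f_C = -13.049 / -52.2 = 0.2500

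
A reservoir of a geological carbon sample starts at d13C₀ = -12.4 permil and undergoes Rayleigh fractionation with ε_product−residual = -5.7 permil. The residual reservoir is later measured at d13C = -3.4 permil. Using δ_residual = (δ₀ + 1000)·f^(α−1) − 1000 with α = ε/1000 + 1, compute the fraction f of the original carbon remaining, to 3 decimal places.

α − 1 = ε/1000 = -0.0057
(δ_res + 1000)/(δ₀ + 1000) = (-3.4 + 1000)/(-12.4 + 1000) = 996.6/987.6 = 1.009113
f = 1.009113^(1/-0.0057) = exp(ln(1.009113)/-0.0057) = exp(0.00907/-0.0057)
f = exp(-1.5915) = 0.2036

0.204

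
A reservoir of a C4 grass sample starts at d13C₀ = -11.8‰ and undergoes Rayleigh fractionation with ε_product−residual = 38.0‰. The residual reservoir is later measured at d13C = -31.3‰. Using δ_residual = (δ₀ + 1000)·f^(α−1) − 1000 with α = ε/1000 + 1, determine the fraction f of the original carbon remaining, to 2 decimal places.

0.59

α − 1 = ε/1000 = 0.0380
(δ_res + 1000)/(δ₀ + 1000) = (-31.3 + 1000)/(-11.8 + 1000) = 968.7/988.2 = 0.980267
f = 0.980267^(1/0.0380) = exp(ln(0.980267)/0.0380) = exp(-0.01993/0.0380)
f = exp(-0.5245) = 0.5919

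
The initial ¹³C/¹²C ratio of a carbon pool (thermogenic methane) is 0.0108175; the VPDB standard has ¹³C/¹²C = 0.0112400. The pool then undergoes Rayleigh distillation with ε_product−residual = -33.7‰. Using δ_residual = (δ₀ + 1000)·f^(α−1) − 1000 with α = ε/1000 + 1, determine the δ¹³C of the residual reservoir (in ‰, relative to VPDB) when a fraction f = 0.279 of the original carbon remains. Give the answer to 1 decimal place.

4.7‰

δ₀ = (0.0108175/0.0112400 − 1)×1000 = (0.962411 − 1)×1000 = -37.589‰
α − 1 = ε/1000 = -0.0337
f^(α−1) = 0.279^(-0.0337) = 1.043958
δ_res = (-37.589 + 1000) × 1.043958 − 1000 = 1004.717 − 1000 = 4.72‰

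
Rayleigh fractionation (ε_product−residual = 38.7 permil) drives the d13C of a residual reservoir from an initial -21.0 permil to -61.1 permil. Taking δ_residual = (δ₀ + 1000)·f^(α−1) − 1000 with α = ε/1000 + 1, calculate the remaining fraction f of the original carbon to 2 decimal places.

0.34

α − 1 = ε/1000 = 0.0387
(δ_res + 1000)/(δ₀ + 1000) = (-61.1 + 1000)/(-21.0 + 1000) = 938.9/979.0 = 0.959040
f = 0.959040^(1/0.0387) = exp(ln(0.959040)/0.0387) = exp(-0.04182/0.0387)
f = exp(-1.0807) = 0.3394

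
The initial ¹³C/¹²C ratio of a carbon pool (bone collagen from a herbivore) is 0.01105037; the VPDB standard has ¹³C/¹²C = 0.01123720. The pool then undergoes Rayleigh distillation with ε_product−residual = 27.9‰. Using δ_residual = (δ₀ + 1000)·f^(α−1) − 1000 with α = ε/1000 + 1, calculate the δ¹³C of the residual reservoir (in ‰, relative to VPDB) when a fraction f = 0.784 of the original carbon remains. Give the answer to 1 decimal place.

δ₀ = (0.01105037/0.01123720 − 1)×1000 = (0.983374 − 1)×1000 = -16.626‰
α − 1 = ε/1000 = 0.0279
f^(α−1) = 0.784^(0.0279) = 0.993234
δ_res = (-16.626 + 1000) × 0.993234 − 1000 = 976.720 − 1000 = -23.28‰

-23.3‰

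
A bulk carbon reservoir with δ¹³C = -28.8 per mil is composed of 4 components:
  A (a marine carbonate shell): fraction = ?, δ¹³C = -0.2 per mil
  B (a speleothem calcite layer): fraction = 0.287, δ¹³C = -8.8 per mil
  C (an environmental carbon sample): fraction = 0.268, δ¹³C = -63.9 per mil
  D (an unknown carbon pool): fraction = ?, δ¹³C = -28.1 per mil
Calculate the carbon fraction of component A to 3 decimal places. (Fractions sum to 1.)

0.120

Let f_A and f_D be the unknown fractions; fractions sum to 1 so f_A + f_D = 0.445.
Mass balance: Σ fᵢ·δᵢ = δ_bulk ⇒ f_A·(-0.2) + f_D·(-28.1) = -28.8 − (-19.651) = -9.149
Substitute f_D = 0.445 − f_A:
f_A·(-0.2 − -28.1) = -9.149 − 0.445×(-28.1) = 3.355
f_A = 3.355 / 27.9 = 0.1203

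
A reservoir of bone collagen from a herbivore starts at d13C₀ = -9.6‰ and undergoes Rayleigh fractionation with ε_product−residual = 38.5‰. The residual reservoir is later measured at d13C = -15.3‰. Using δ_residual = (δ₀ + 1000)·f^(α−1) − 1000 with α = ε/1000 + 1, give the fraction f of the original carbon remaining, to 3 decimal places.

0.861

α − 1 = ε/1000 = 0.0385
(δ_res + 1000)/(δ₀ + 1000) = (-15.3 + 1000)/(-9.6 + 1000) = 984.7/990.4 = 0.994245
f = 0.994245^(1/0.0385) = exp(ln(0.994245)/0.0385) = exp(-0.00577/0.0385)
f = exp(-0.1499) = 0.8608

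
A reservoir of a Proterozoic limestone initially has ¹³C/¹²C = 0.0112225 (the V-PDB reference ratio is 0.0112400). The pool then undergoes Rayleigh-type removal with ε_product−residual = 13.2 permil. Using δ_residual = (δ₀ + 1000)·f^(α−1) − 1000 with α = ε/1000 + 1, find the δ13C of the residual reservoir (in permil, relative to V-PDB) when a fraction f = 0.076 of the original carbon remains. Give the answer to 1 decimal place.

-34.9 permil

δ₀ = (0.0112225/0.0112400 − 1)×1000 = (0.998443 − 1)×1000 = -1.557 permil
α − 1 = ε/1000 = 0.0132
f^(α−1) = 0.076^(0.0132) = 0.966555
δ_res = (-1.557 + 1000) × 0.966555 − 1000 = 965.051 − 1000 = -34.95 permil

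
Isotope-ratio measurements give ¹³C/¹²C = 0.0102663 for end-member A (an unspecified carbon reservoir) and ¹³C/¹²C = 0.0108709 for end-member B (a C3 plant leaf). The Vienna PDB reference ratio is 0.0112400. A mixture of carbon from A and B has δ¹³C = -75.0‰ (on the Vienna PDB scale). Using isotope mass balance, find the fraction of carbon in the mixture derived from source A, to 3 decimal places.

0.784

δ_A = (0.0102663/0.0112400 − 1)×1000 = (0.913372 − 1)×1000 = -86.628‰
δ_B = (0.0108709/0.0112400 − 1)×1000 = (0.967162 − 1)×1000 = -32.838‰
f_A = (δ_mix − δ_B)/(δ_A − δ_B) = (-75.0 − (-32.838))/(-86.628 − (-32.838))
f_A = -42.162 / -53.790 = 0.7838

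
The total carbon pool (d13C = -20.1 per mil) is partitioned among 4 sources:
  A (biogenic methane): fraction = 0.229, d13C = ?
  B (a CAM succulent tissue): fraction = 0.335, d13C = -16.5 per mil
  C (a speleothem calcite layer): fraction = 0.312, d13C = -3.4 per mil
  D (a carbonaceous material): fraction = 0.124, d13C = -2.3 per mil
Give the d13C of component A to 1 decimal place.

-57.8 per mil

Isotope mass balance: δ_bulk = Σ fᵢ·δᵢ.
-20.1 = 0.229×δ_A + 0.335×(-16.5) + 0.312×(-3.4) + 0.124×(-2.3)
0.229·δ_A = -20.1 − (-6.874) = -13.227
δ_A = -13.227 / 0.229 = -57.76 per mil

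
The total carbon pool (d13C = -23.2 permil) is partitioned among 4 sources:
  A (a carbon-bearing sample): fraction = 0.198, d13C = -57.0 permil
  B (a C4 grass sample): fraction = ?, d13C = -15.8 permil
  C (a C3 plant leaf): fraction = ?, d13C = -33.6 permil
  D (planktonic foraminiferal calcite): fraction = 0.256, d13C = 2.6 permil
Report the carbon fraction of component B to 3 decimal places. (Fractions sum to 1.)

0.324

Let f_B and f_C be the unknown fractions; fractions sum to 1 so f_B + f_C = 0.546.
Mass balance: Σ fᵢ·δᵢ = δ_bulk ⇒ f_B·(-15.8) + f_C·(-33.6) = -23.2 − (-10.620) = -12.580
Substitute f_C = 0.546 − f_B:
f_B·(-15.8 − -33.6) = -12.580 − 0.546×(-33.6) = 5.766
f_B = 5.766 / 17.8 = 0.3239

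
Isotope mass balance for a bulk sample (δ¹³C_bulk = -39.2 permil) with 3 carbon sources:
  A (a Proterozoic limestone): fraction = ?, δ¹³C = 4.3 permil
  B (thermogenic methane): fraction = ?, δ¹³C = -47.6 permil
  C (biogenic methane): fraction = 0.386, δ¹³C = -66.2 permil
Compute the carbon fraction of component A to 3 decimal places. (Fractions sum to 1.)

0.300

Let f_A and f_B be the unknown fractions; fractions sum to 1 so f_A + f_B = 0.614.
Mass balance: Σ fᵢ·δᵢ = δ_bulk ⇒ f_A·(4.3) + f_B·(-47.6) = -39.2 − (-25.553) = -13.647
Substitute f_B = 0.614 − f_A:
f_A·(4.3 − -47.6) = -13.647 − 0.614×(-47.6) = 15.580
f_A = 15.580 / 51.9 = 0.3002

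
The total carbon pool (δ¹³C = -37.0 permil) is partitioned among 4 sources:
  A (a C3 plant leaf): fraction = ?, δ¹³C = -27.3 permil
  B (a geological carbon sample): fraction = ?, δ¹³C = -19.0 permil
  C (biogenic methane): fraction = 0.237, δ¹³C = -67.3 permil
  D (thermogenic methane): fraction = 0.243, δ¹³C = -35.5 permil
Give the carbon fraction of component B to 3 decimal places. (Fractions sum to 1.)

0.214

Let f_B and f_A be the unknown fractions; fractions sum to 1 so f_B + f_A = 0.520.
Mass balance: Σ fᵢ·δᵢ = δ_bulk ⇒ f_B·(-19.0) + f_A·(-27.3) = -37.0 − (-24.577) = -12.423
Substitute f_A = 0.520 − f_B:
f_B·(-19.0 − -27.3) = -12.423 − 0.520×(-27.3) = 1.773
f_B = 1.773 / 8.3 = 0.2136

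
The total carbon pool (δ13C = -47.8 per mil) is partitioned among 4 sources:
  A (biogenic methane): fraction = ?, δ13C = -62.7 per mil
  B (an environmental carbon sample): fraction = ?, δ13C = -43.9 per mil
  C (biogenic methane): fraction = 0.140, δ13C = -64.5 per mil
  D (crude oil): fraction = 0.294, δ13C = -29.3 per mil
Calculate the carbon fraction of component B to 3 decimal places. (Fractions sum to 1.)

Let f_B and f_A be the unknown fractions; fractions sum to 1 so f_B + f_A = 0.566.
Mass balance: Σ fᵢ·δᵢ = δ_bulk ⇒ f_B·(-43.9) + f_A·(-62.7) = -47.8 − (-17.644) = -30.156
Substitute f_A = 0.566 − f_B:
f_B·(-43.9 − -62.7) = -30.156 − 0.566×(-62.7) = 5.332
f_B = 5.332 / 18.8 = 0.2836

0.284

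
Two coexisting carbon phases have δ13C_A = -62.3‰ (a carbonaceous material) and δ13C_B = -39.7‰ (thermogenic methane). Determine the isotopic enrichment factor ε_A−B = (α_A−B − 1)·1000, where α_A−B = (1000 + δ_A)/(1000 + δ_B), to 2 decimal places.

-23.53‰

α_A−B = (1000 + -62.3) / (1000 + -39.7) = 937.7 / 960.3 = 0.976466
ε_A−B = (0.976466 − 1) × 1000 = -23.534‰
(The approximation ε ≈ δ_A − δ_B would give -22.6‰.)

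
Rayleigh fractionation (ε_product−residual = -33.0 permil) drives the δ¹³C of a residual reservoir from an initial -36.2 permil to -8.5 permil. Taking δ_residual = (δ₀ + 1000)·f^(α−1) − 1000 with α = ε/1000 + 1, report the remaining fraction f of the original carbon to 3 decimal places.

α − 1 = ε/1000 = -0.0330
(δ_res + 1000)/(δ₀ + 1000) = (-8.5 + 1000)/(-36.2 + 1000) = 991.5/963.8 = 1.028740
f = 1.028740^(1/-0.0330) = exp(ln(1.028740)/-0.0330) = exp(0.02834/-0.0330)
f = exp(-0.8586) = 0.4237

0.424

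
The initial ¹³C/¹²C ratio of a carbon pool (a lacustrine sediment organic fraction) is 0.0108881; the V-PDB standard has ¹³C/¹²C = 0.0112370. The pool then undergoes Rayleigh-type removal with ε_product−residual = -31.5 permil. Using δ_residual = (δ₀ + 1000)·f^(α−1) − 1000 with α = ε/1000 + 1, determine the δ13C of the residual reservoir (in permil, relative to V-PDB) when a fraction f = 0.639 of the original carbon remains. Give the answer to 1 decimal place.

-17.3 permil

δ₀ = (0.0108881/0.0112370 − 1)×1000 = (0.968951 − 1)×1000 = -31.049 permil
α − 1 = ε/1000 = -0.0315
f^(α−1) = 0.639^(-0.0315) = 1.014207
δ_res = (-31.049 + 1000) × 1.014207 − 1000 = 982.717 − 1000 = -17.28 permil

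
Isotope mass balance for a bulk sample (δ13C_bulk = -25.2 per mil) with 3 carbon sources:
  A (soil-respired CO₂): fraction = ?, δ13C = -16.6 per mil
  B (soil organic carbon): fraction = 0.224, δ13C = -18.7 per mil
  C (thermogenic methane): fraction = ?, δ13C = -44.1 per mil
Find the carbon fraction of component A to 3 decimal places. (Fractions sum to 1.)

Let f_A and f_C be the unknown fractions; fractions sum to 1 so f_A + f_C = 0.776.
Mass balance: Σ fᵢ·δᵢ = δ_bulk ⇒ f_A·(-16.6) + f_C·(-44.1) = -25.2 − (-4.189) = -21.011
Substitute f_C = 0.776 − f_A:
f_A·(-16.6 − -44.1) = -21.011 − 0.776×(-44.1) = 13.210
f_A = 13.210 / 27.5 = 0.4804

0.480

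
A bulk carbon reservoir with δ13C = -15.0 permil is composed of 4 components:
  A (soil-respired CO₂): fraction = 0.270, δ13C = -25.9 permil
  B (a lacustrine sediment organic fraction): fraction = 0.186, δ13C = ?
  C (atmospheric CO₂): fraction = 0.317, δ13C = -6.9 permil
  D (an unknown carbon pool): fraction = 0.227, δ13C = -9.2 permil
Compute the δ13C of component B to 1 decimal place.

Isotope mass balance: δ_bulk = Σ fᵢ·δᵢ.
-15.0 = 0.270×(-25.9) + 0.186×δ_B + 0.317×(-6.9) + 0.227×(-9.2)
0.186·δ_B = -15.0 − (-11.269) = -3.731
δ_B = -3.731 / 0.186 = -20.06 permil

-20.1 permil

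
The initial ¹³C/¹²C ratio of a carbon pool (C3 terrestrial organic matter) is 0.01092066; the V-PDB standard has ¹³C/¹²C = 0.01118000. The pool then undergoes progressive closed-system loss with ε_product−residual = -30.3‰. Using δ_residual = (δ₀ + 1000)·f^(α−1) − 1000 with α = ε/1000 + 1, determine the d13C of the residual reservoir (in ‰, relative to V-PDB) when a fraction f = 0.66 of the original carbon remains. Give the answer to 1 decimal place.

δ₀ = (0.01092066/0.01118000 − 1)×1000 = (0.976803 − 1)×1000 = -23.197‰
α − 1 = ε/1000 = -0.0303
f^(α−1) = 0.66^(-0.0303) = 1.012670
δ_res = (-23.197 + 1000) × 1.012670 − 1000 = 989.179 − 1000 = -10.82‰

-10.8‰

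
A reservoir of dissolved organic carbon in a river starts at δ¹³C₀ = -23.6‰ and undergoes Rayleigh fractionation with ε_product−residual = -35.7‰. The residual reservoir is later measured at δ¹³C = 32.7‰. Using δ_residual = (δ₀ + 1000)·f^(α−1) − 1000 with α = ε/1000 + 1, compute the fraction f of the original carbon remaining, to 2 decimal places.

α − 1 = ε/1000 = -0.0357
(δ_res + 1000)/(δ₀ + 1000) = (32.7 + 1000)/(-23.6 + 1000) = 1032.7/976.4 = 1.057661
f = 1.057661^(1/-0.0357) = exp(ln(1.057661)/-0.0357) = exp(0.05606/-0.0357)
f = exp(-1.5703) = 0.2080

0.21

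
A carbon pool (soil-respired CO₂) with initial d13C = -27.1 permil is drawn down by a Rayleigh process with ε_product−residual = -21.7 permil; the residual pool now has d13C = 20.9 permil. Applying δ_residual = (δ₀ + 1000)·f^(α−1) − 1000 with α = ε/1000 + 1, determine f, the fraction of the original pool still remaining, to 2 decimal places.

α − 1 = ε/1000 = -0.0217
(δ_res + 1000)/(δ₀ + 1000) = (20.9 + 1000)/(-27.1 + 1000) = 1020.9/972.9 = 1.049337
f = 1.049337^(1/-0.0217) = exp(ln(1.049337)/-0.0217) = exp(0.04816/-0.0217)
f = exp(-2.2193) = 0.1087

0.11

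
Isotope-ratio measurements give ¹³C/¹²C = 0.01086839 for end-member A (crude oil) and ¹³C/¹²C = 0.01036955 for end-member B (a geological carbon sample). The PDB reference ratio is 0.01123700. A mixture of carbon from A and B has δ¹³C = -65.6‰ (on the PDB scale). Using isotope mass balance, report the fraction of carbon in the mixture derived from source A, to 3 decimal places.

0.261

δ_A = (0.01086839/0.01123700 − 1)×1000 = (0.967197 − 1)×1000 = -32.803‰
δ_B = (0.01036955/0.01123700 − 1)×1000 = (0.922804 − 1)×1000 = -77.196‰
f_A = (δ_mix − δ_B)/(δ_A − δ_B) = (-65.6 − (-77.196))/(-32.803 − (-77.196))
f_A = 11.596 / 44.393 = 0.2612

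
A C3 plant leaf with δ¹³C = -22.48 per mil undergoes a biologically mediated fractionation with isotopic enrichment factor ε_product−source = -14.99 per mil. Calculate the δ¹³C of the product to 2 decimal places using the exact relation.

-37.13 per mil

Exactly, δ_product = (δ_source + 1000)·(ε/1000 + 1) − 1000.
δ_product = (-22.48 + 1000) × (-14.99/1000 + 1) − 1000
δ_product = -37.133 per mil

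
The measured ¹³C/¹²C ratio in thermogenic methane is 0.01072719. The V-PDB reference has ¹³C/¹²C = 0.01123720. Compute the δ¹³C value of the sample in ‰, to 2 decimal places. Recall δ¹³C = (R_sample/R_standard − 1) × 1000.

δ¹³C = (R_sample / R_standard − 1) × 1000
R_sample / R_standard = 0.01072719 / 0.01123720 = 0.954614
δ¹³C = (0.954614 − 1) × 1000 = -45.386‰

-45.39‰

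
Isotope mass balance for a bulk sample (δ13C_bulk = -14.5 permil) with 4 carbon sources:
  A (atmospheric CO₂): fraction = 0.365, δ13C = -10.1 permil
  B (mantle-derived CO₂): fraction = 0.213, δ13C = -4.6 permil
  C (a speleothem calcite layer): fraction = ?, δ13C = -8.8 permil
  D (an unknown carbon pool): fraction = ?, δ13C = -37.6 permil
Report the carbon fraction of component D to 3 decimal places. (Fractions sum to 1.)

Let f_D and f_C be the unknown fractions; fractions sum to 1 so f_D + f_C = 0.422.
Mass balance: Σ fᵢ·δᵢ = δ_bulk ⇒ f_D·(-37.6) + f_C·(-8.8) = -14.5 − (-4.666) = -9.834
Substitute f_C = 0.422 − f_D:
f_D·(-37.6 − -8.8) = -9.834 − 0.422×(-8.8) = -6.120
f_D = -6.120 / -28.8 = 0.2125

0.213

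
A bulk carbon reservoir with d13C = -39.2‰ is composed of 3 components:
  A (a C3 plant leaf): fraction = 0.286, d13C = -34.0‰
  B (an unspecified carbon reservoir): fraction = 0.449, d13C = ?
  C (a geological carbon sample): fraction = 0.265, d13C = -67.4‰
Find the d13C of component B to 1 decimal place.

Isotope mass balance: δ_bulk = Σ fᵢ·δᵢ.
-39.2 = 0.286×(-34.0) + 0.449×δ_B + 0.265×(-67.4)
0.449·δ_B = -39.2 − (-27.585) = -11.615
δ_B = -11.615 / 0.449 = -25.87‰

-25.9‰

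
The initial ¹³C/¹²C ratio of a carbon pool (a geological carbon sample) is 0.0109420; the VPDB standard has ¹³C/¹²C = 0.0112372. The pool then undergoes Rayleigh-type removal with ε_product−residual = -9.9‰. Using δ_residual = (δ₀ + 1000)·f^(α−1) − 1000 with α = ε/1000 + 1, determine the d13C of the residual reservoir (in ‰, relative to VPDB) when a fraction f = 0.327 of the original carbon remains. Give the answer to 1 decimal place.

δ₀ = (0.0109420/0.0112372 − 1)×1000 = (0.973730 − 1)×1000 = -26.270‰
α − 1 = ε/1000 = -0.0099
f^(α−1) = 0.327^(-0.0099) = 1.011128
δ_res = (-26.270 + 1000) × 1.011128 − 1000 = 984.565 − 1000 = -15.43‰

-15.4‰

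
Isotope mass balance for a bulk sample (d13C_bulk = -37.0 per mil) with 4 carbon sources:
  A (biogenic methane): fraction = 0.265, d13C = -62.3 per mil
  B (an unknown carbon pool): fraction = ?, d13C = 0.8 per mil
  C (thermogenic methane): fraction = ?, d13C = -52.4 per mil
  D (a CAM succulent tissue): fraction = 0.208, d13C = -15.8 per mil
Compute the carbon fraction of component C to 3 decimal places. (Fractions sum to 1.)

0.331

Let f_C and f_B be the unknown fractions; fractions sum to 1 so f_C + f_B = 0.527.
Mass balance: Σ fᵢ·δᵢ = δ_bulk ⇒ f_C·(-52.4) + f_B·(0.8) = -37.0 − (-19.796) = -17.204
Substitute f_B = 0.527 − f_C:
f_C·(-52.4 − 0.8) = -17.204 − 0.527×(0.8) = -17.626
f_C = -17.626 / -53.2 = 0.3313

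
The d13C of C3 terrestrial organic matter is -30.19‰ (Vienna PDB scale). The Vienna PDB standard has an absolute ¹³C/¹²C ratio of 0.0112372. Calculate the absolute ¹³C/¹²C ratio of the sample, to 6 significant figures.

0.0108979

R_sample = R_standard × (d13C/1000 + 1)
R_sample = 0.0112372 × (-30.19/1000 + 1) = 0.0112372 × 0.969810
R_sample = 0.0108979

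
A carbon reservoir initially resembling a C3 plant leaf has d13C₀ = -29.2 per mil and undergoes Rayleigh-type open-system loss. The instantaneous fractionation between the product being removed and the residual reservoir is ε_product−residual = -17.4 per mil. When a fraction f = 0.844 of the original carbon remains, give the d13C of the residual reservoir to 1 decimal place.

-26.3 per mil

Rayleigh residual: δ_res = (δ₀ + 1000)·f^(α−1) − 1000
α = ε/1000 + 1 = 0.98260, so α − 1 = -0.01740
f^(α−1) = 0.844^(-0.01740) = 1.002955
δ_res = (-29.2 + 1000) × 1.002955 − 1000 = 973.669 − 1000 = -26.33 per mil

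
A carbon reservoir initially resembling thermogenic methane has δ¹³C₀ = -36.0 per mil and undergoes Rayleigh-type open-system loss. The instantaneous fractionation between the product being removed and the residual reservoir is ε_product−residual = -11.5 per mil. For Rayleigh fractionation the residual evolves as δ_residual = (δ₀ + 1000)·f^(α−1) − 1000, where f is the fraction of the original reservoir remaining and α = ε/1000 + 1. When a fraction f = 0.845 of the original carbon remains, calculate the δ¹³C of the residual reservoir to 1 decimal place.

-34.1 per mil

Rayleigh residual: δ_res = (δ₀ + 1000)·f^(α−1) − 1000
α = ε/1000 + 1 = 0.98850, so α − 1 = -0.01150
f^(α−1) = 0.845^(-0.01150) = 1.001939
δ_res = (-36.0 + 1000) × 1.001939 − 1000 = 965.869 − 1000 = -34.13 per mil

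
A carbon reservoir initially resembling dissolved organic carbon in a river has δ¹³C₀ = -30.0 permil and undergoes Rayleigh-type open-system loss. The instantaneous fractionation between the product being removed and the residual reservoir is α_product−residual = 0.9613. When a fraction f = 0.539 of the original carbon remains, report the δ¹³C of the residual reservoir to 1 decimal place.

-6.5 permil

Rayleigh residual: δ_res = (δ₀ + 1000)·f^(α−1) − 1000
α − 1 = -0.03870
f^(α−1) = 0.539^(-0.03870) = 1.024206
δ_res = (-30.0 + 1000) × 1.024206 − 1000 = 993.480 − 1000 = -6.52 permil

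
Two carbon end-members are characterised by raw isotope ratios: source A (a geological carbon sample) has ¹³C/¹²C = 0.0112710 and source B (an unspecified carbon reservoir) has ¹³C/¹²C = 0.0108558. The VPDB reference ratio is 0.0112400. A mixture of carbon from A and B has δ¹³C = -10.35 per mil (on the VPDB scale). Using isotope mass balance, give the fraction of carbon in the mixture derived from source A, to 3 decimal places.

0.645

δ_A = (0.0112710/0.0112400 − 1)×1000 = (1.002758 − 1)×1000 = 2.758 per mil
δ_B = (0.0108558/0.0112400 − 1)×1000 = (0.965819 − 1)×1000 = -34.181 per mil
f_A = (δ_mix − δ_B)/(δ_A − δ_B) = (-10.35 − (-34.181))/(2.758 − (-34.181))
f_A = 23.831 / 36.940 = 0.6451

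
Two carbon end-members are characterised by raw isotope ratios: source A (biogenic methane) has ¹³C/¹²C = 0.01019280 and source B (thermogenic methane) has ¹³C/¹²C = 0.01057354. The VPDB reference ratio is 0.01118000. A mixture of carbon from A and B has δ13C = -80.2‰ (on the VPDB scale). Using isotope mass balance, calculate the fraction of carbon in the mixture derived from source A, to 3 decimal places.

δ_A = (0.01019280/0.01118000 − 1)×1000 = (0.911699 − 1)×1000 = -88.301‰
δ_B = (0.01057354/0.01118000 − 1)×1000 = (0.945755 − 1)×1000 = -54.245‰
f_A = (δ_mix − δ_B)/(δ_A − δ_B) = (-80.2 − (-54.245))/(-88.301 − (-54.245))
f_A = -25.955 / -34.055 = 0.7621

0.762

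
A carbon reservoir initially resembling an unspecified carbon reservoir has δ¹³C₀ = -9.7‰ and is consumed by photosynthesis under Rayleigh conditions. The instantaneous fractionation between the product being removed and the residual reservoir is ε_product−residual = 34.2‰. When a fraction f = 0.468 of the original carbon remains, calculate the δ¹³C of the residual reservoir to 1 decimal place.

-35.1‰

Rayleigh residual: δ_res = (δ₀ + 1000)·f^(α−1) − 1000
α = ε/1000 + 1 = 1.03420, so α − 1 = 0.03420
f^(α−1) = 0.468^(0.03420) = 0.974367
δ_res = (-9.7 + 1000) × 0.974367 − 1000 = 964.915 − 1000 = -35.08‰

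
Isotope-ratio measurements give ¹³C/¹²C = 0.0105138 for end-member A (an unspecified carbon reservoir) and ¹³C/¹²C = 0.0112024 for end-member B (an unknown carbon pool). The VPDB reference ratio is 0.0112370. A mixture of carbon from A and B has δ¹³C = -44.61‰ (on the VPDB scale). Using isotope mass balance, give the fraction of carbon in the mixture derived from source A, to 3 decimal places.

0.678

δ_A = (0.0105138/0.0112370 − 1)×1000 = (0.935641 − 1)×1000 = -64.359‰
δ_B = (0.0112024/0.0112370 − 1)×1000 = (0.996921 − 1)×1000 = -3.079‰
f_A = (δ_mix − δ_B)/(δ_A − δ_B) = (-44.61 − (-3.079))/(-64.359 − (-3.079))
f_A = -41.531 / -61.280 = 0.6777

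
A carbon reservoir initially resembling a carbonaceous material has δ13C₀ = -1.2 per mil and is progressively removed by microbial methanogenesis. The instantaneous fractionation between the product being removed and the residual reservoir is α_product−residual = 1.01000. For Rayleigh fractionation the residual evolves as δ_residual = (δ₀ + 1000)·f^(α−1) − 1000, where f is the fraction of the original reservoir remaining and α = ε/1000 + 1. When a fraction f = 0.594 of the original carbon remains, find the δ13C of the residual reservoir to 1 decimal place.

Rayleigh residual: δ_res = (δ₀ + 1000)·f^(α−1) − 1000
α − 1 = 0.01000
f^(α−1) = 0.594^(0.01000) = 0.994805
δ_res = (-1.2 + 1000) × 0.994805 − 1000 = 993.611 − 1000 = -6.39 per mil

-6.4 per mil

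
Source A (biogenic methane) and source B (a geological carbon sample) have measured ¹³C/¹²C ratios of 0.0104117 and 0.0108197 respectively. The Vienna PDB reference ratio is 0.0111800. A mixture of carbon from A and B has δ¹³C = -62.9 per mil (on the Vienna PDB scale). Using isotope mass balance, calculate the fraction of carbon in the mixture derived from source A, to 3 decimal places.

δ_A = (0.0104117/0.0111800 − 1)×1000 = (0.931279 − 1)×1000 = -68.721 per mil
δ_B = (0.0108197/0.0111800 − 1)×1000 = (0.967773 − 1)×1000 = -32.227 per mil
f_A = (δ_mix − δ_B)/(δ_A − δ_B) = (-62.9 − (-32.227))/(-68.721 − (-32.227))
f_A = -30.673 / -36.494 = 0.8405

0.840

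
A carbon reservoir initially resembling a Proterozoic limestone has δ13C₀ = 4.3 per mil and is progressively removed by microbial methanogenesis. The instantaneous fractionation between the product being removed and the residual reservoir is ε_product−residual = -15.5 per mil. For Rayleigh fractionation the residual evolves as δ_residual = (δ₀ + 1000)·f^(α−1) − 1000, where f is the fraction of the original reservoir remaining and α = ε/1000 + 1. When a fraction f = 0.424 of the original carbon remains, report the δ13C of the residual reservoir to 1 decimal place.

Rayleigh residual: δ_res = (δ₀ + 1000)·f^(α−1) − 1000
α = ε/1000 + 1 = 0.98450, so α − 1 = -0.01550
f^(α−1) = 0.424^(-0.01550) = 1.013388
δ_res = (4.3 + 1000) × 1.013388 − 1000 = 1017.746 − 1000 = 17.75 per mil

17.7 per mil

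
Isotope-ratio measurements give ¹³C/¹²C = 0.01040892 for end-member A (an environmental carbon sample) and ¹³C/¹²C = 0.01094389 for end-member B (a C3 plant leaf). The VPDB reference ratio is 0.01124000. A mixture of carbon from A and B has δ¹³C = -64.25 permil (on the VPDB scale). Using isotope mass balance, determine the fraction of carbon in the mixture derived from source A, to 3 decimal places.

0.796

δ_A = (0.01040892/0.01124000 − 1)×1000 = (0.926060 − 1)×1000 = -73.940 permil
δ_B = (0.01094389/0.01124000 − 1)×1000 = (0.973656 − 1)×1000 = -26.344 permil
f_A = (δ_mix − δ_B)/(δ_A − δ_B) = (-64.25 − (-26.344))/(-73.940 − (-26.344))
f_A = -37.906 / -47.595 = 0.7964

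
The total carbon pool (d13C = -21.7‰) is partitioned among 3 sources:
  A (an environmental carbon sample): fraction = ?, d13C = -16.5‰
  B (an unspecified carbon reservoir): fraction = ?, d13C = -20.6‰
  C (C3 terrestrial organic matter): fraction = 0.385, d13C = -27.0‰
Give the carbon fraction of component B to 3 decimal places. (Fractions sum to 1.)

0.282

Let f_B and f_A be the unknown fractions; fractions sum to 1 so f_B + f_A = 0.615.
Mass balance: Σ fᵢ·δᵢ = δ_bulk ⇒ f_B·(-20.6) + f_A·(-16.5) = -21.7 − (-10.395) = -11.305
Substitute f_A = 0.615 − f_B:
f_B·(-20.6 − -16.5) = -11.305 − 0.615×(-16.5) = -1.158
f_B = -1.158 / -4.1 = 0.2823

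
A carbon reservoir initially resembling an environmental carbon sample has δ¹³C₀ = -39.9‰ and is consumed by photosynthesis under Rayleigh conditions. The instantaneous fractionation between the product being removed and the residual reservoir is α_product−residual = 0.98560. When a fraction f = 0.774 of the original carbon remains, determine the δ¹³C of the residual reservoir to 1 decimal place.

-36.4‰

Rayleigh residual: δ_res = (δ₀ + 1000)·f^(α−1) − 1000
α − 1 = -0.01440
f^(α−1) = 0.774^(-0.01440) = 1.003696
δ_res = (-39.9 + 1000) × 1.003696 − 1000 = 963.648 − 1000 = -36.35‰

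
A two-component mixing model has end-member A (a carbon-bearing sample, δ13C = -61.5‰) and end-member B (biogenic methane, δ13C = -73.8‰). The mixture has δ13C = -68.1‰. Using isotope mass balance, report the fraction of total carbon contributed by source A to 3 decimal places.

0.463

δ_mix = f_A·δ_A + (1 − f_A)·δ_B  ⇒  f_A = (δ_mix − δ_B)/(δ_A − δ_B)
f_A = (-68.1 − (-73.8)) / (-61.5 − (-73.8))
f_A = 5.7 / 12.3 = 0.4634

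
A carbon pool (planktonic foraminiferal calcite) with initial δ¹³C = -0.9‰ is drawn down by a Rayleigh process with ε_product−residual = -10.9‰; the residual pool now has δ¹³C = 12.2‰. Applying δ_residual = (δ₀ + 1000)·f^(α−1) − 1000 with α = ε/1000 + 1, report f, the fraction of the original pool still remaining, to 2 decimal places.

α − 1 = ε/1000 = -0.0109
(δ_res + 1000)/(δ₀ + 1000) = (12.2 + 1000)/(-0.9 + 1000) = 1012.2/999.1 = 1.013112
f = 1.013112^(1/-0.0109) = exp(ln(1.013112)/-0.0109) = exp(0.01303/-0.0109)
f = exp(-1.1951) = 0.3027

0.30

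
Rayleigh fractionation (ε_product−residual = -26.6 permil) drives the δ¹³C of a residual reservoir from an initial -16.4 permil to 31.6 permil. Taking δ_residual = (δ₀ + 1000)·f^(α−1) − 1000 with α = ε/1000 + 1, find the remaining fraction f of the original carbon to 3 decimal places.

0.167

α − 1 = ε/1000 = -0.0266
(δ_res + 1000)/(δ₀ + 1000) = (31.6 + 1000)/(-16.4 + 1000) = 1031.6/983.6 = 1.048800
f = 1.048800^(1/-0.0266) = exp(ln(1.048800)/-0.0266) = exp(0.04765/-0.0266)
f = exp(-1.7912) = 0.1668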